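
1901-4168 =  - 2267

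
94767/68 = 1393 + 43/68 = 1393.63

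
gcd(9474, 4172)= 2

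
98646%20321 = 17362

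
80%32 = 16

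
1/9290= 1/9290 =0.00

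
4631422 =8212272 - 3580850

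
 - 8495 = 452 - 8947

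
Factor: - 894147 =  - 3^1 * 298049^1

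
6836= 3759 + 3077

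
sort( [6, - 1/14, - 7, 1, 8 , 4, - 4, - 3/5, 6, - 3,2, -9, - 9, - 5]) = [ - 9, - 9, - 7,-5, - 4, - 3, - 3/5, - 1/14, 1, 2, 4, 6,  6,8]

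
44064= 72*612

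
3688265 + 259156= 3947421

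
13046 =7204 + 5842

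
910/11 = 82 + 8/11 = 82.73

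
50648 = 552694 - 502046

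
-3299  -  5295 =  - 8594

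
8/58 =4/29= 0.14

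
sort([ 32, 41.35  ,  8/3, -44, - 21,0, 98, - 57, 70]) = [- 57, - 44, - 21,0,8/3 , 32, 41.35, 70, 98]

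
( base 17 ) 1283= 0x15FE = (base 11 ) 4259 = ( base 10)5630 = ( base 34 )4TK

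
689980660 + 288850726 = 978831386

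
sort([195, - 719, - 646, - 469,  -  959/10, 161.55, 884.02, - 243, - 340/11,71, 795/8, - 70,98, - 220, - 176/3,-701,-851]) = [ -851, - 719, - 701, -646, - 469, - 243, - 220,- 959/10, - 70, - 176/3, - 340/11, 71, 98,795/8,161.55,195, 884.02 ] 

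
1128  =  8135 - 7007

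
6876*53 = 364428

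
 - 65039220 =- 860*75627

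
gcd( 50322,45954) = 6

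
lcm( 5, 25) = 25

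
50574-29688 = 20886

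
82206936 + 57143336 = 139350272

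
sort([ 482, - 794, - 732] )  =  [ - 794,  -  732, 482] 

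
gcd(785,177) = 1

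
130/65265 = 26/13053 = 0.00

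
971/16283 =971/16283 = 0.06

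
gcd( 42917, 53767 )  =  7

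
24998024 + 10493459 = 35491483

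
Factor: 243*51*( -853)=  -  10571229=- 3^6*17^1*853^1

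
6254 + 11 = 6265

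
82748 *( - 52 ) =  - 4302896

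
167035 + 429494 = 596529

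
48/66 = 8/11 = 0.73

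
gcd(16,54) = 2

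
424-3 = 421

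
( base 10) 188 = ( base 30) 68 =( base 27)6q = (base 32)5S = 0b10111100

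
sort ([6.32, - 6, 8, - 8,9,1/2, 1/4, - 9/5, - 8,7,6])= [ - 8, - 8, - 6, - 9/5,  1/4, 1/2,  6, 6.32,7,8, 9 ]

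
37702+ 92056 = 129758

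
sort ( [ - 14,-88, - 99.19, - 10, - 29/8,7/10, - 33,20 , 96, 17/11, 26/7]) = [ - 99.19,- 88, - 33, - 14, - 10, -29/8,7/10,17/11,26/7,20,96]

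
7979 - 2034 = 5945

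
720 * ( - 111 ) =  - 79920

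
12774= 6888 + 5886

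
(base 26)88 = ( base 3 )22000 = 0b11011000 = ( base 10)216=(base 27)80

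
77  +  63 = 140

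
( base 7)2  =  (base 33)2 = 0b10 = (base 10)2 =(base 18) 2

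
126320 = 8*15790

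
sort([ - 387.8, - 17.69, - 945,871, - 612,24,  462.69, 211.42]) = [ - 945, - 612,- 387.8, - 17.69,24, 211.42, 462.69,871] 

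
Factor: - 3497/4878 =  - 2^( - 1) * 3^( - 2) * 13^1 * 269^1*271^( - 1 ) 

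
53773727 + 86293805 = 140067532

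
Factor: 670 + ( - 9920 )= - 9250 = - 2^1*5^3 * 37^1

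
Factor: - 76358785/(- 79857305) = 11^( - 1 ) * 47^1*1009^(-1 )*1439^ ( - 1)*324931^1 = 15271757/15971461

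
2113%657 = 142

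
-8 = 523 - 531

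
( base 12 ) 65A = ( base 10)934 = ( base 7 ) 2503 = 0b1110100110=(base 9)1247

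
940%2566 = 940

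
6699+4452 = 11151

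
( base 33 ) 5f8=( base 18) 1068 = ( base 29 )723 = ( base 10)5948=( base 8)13474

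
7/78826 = 7/78826 = 0.00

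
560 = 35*16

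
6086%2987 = 112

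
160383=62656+97727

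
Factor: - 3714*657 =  - 2^1 *3^3 * 73^1 * 619^1 = - 2440098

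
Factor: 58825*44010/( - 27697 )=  - 2^1 * 3^3*5^3*13^1*163^1*181^1* 27697^( - 1) = -2588888250/27697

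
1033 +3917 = 4950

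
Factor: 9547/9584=2^( - 4)*599^ ( - 1) * 9547^1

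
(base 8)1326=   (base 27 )qo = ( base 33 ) m0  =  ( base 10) 726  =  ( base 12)506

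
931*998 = 929138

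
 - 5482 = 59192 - 64674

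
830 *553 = 458990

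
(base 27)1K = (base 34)1D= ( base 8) 57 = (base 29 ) 1i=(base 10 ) 47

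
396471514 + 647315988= 1043787502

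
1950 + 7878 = 9828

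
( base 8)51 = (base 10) 41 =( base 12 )35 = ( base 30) 1b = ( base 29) 1C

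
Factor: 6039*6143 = 3^2*11^1 * 61^1*6143^1 = 37097577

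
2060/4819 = 2060/4819 = 0.43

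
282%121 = 40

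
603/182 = 603/182= 3.31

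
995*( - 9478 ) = - 9430610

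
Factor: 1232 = 2^4 * 7^1*11^1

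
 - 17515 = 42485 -60000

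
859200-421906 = 437294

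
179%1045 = 179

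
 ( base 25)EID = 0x23FD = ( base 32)8VT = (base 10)9213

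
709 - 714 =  - 5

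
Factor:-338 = - 2^1*13^2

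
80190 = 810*99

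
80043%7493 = 5113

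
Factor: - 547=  - 547^1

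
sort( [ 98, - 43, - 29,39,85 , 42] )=[ - 43, - 29, 39, 42,85,98 ] 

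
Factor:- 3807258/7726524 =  - 48811/99058 = -  2^( - 1 )*7^1*19^1*367^1*49529^ ( - 1)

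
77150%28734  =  19682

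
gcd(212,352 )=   4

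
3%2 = 1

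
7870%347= 236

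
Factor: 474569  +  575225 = 2^1*101^1*5197^1 = 1049794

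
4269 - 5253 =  - 984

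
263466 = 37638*7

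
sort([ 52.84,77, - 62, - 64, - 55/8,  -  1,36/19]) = [ - 64 , - 62 ,-55/8,  -  1,36/19, 52.84,77 ]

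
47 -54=- 7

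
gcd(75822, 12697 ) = 1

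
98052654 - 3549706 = 94502948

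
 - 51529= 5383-56912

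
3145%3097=48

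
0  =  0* ( - 49186)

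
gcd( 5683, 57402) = 1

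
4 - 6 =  - 2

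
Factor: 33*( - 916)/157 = - 30228/157 = -2^2 * 3^1*11^1*157^(-1 )*229^1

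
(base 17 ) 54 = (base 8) 131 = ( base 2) 1011001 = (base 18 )4h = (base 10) 89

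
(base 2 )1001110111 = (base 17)232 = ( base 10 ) 631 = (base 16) 277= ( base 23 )14a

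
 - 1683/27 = -187/3 = -62.33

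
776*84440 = 65525440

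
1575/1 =1575= 1575.00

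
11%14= 11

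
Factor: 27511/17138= 2^( - 1) *19^( - 1)*61^1 = 61/38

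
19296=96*201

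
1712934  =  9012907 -7299973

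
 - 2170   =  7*( - 310 ) 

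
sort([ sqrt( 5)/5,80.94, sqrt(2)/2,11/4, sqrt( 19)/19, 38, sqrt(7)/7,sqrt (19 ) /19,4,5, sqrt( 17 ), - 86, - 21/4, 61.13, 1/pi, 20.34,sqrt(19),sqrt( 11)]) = [-86, - 21/4, sqrt (19) /19, sqrt( 19)/19, 1/pi,sqrt( 7) /7 , sqrt( 5)/5,sqrt (2 ) /2, 11/4, sqrt(11),4,sqrt( 17 ), sqrt( 19 ),5,20.34,38,61.13,80.94]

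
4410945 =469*9405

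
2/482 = 1/241 =0.00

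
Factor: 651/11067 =17^ ( - 1) = 1/17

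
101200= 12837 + 88363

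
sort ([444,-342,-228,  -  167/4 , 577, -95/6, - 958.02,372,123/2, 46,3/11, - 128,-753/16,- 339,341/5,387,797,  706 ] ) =[-958.02, - 342, - 339,- 228,  -  128, - 753/16,- 167/4,  -  95/6,3/11,46,123/2, 341/5,372,387 , 444,577,  706,797 ] 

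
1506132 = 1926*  782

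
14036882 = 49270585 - 35233703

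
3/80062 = 3/80062 = 0.00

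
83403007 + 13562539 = 96965546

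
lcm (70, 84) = 420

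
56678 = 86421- 29743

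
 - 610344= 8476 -618820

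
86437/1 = 86437 = 86437.00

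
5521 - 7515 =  - 1994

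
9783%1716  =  1203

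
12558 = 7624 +4934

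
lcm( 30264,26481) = 211848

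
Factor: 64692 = 2^2*3^3*599^1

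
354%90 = 84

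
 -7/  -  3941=1/563 = 0.00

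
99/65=99/65 = 1.52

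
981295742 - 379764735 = 601531007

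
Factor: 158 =2^1*79^1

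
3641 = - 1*( - 3641 ) 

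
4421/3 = 1473 + 2/3 = 1473.67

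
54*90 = 4860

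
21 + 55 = 76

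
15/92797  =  15/92797 = 0.00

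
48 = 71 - 23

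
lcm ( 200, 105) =4200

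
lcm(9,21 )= 63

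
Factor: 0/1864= 0 = 0^1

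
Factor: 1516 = 2^2 * 379^1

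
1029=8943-7914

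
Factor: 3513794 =2^1*53^1*33149^1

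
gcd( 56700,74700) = 900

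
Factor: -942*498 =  - 469116 = - 2^2 * 3^2*83^1*157^1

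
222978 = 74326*3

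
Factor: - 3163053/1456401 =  - 1054351/485467 =- 47^1*83^( - 1)*5849^( - 1 )*22433^1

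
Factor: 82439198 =2^1*41219599^1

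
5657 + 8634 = 14291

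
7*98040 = 686280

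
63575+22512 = 86087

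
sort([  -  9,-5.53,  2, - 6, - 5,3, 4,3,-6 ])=[-9, - 6,  -  6,-5.53, - 5,2,3, 3,4 ] 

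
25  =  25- 0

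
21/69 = 7/23 = 0.30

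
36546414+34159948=70706362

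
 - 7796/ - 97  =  7796/97=80.37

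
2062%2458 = 2062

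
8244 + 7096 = 15340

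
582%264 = 54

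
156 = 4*39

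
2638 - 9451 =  - 6813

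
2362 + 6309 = 8671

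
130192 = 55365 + 74827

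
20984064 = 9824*2136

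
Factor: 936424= 2^3*117053^1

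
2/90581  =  2/90581 =0.00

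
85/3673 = 85/3673 = 0.02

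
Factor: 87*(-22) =  -  1914 = -2^1*3^1*11^1*29^1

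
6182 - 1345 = 4837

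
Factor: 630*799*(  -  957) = -481725090=- 2^1 *3^3 * 5^1 * 7^1 * 11^1*17^1*29^1*47^1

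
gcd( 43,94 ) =1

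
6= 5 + 1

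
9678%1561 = 312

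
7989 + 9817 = 17806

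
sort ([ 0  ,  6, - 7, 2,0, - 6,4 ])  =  [  -  7 , - 6, 0,0, 2,4,  6 ]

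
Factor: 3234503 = 19^1 * 37^1* 43^1*107^1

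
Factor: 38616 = 2^3*3^1 * 1609^1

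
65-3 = 62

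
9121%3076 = 2969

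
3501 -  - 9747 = 13248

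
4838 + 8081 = 12919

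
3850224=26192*147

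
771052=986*782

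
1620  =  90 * 18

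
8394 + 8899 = 17293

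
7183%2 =1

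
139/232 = 139/232 = 0.60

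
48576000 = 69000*704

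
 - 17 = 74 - 91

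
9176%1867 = 1708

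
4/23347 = 4/23347 = 0.00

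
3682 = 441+3241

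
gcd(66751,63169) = 1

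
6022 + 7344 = 13366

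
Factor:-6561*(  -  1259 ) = 8260299 = 3^8*1259^1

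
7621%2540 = 1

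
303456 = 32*9483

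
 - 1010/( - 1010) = 1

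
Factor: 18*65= 1170 = 2^1*3^2 * 5^1*13^1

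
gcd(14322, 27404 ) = 62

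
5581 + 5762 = 11343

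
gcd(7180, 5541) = 1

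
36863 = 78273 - 41410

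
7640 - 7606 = 34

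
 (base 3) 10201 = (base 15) 6a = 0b1100100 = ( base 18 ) 5a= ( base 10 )100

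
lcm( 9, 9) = 9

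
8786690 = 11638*755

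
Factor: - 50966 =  - 2^1*17^1 * 1499^1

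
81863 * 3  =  245589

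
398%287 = 111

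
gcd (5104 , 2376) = 88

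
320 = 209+111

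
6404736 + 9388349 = 15793085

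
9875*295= 2913125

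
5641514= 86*65599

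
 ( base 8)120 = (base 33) 2e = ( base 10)80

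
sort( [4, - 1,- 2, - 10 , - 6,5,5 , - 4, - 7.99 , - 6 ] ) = [ - 10, - 7.99,-6, - 6,-4, - 2, - 1, 4,5,5 ] 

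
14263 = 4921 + 9342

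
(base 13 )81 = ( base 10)105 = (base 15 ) 70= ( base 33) 36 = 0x69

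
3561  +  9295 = 12856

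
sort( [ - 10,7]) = [ - 10,7] 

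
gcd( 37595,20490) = 5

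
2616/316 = 654/79 =8.28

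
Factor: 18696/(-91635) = -152/745 = -  2^3 * 5^( - 1)*19^1*149^(-1)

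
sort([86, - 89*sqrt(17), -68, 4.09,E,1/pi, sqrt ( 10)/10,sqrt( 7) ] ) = [  -  89*sqrt(17 ), - 68 , sqrt(10 ) /10,  1/pi,sqrt( 7 ) , E,4.09,86]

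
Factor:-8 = -2^3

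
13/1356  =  13/1356 = 0.01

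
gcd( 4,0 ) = 4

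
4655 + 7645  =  12300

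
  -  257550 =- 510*505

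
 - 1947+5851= 3904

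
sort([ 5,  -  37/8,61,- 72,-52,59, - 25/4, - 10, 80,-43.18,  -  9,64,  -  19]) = [ - 72,-52,- 43.18,-19,  -  10, - 9, - 25/4,- 37/8,5, 59, 61,  64 , 80 ] 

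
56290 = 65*866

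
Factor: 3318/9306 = 553/1551 = 3^( - 1 )*7^1*11^( - 1 )*47^( - 1 ) * 79^1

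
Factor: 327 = 3^1*109^1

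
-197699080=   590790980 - 788490060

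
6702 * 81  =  542862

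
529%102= 19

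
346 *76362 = 26421252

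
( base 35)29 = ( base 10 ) 79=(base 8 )117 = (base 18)47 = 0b1001111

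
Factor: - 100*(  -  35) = 2^2*5^3*7^1 = 3500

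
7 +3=10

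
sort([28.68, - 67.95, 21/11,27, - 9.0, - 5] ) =[ - 67.95,-9.0  , - 5, 21/11,  27, 28.68]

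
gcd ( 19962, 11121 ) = 3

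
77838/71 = 1096 + 22/71=1096.31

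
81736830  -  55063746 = 26673084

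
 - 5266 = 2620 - 7886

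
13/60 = 13/60 = 0.22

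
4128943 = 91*45373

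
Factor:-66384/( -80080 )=3^2*5^( - 1)*7^ ( - 1 )*11^( -1 )*13^( - 1 )*461^1=4149/5005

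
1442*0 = 0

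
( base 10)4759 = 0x1297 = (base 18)EC7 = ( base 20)BHJ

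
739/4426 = 739/4426 = 0.17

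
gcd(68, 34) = 34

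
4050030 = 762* 5315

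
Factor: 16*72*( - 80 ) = -2^11 *3^2*5^1  =  - 92160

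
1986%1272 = 714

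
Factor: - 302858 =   -  2^1 * 151429^1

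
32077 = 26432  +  5645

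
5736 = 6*956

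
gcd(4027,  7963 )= 1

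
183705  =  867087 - 683382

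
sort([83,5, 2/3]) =[ 2/3,5,83]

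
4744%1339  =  727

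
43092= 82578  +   - 39486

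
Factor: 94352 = 2^4*5897^1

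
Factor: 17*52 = 2^2*13^1* 17^1 = 884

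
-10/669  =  -1 + 659/669  =  - 0.01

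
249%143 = 106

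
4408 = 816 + 3592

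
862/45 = 862/45 = 19.16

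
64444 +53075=117519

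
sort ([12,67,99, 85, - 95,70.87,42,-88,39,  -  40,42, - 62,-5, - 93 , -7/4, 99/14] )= [ - 95, - 93,-88,  -  62,-40,-5, - 7/4, 99/14,12,39,  42,42,67,  70.87,85,99 ]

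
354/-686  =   - 177/343  =  - 0.52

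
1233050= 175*7046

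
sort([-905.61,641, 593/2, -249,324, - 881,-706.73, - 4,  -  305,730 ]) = [-905.61,-881, - 706.73, - 305,-249,  -  4, 593/2, 324, 641,730 ]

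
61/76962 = 61/76962 = 0.00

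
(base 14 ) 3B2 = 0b1011101000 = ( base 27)10F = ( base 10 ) 744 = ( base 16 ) 2E8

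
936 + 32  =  968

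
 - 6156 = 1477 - 7633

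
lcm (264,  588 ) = 12936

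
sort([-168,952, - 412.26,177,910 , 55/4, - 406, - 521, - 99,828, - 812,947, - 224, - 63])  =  [ - 812, - 521, - 412.26, - 406, - 224, - 168, - 99, - 63,55/4,177,828, 910, 947 , 952 ]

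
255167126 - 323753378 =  - 68586252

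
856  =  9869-9013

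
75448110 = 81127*930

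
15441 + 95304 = 110745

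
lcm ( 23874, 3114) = 71622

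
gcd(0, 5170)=5170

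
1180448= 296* 3988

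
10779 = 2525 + 8254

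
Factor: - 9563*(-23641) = 47^1*73^1 *131^1*503^1 = 226078883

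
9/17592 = 3/5864= 0.00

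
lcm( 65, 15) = 195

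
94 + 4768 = 4862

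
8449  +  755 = 9204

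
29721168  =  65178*456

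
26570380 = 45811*580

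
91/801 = 91/801=0.11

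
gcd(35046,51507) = 531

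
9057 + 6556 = 15613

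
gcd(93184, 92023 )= 1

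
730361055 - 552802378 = 177558677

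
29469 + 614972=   644441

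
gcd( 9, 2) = 1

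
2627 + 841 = 3468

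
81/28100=81/28100  =  0.00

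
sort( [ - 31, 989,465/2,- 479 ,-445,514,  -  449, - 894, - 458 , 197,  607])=[ - 894, - 479, -458, - 449, - 445,-31, 197,465/2, 514,607, 989]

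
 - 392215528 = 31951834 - 424167362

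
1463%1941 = 1463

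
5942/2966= 2971/1483  =  2.00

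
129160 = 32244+96916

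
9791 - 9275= 516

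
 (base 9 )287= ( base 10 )241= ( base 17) E3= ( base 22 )AL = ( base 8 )361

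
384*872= 334848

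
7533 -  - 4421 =11954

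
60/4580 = 3/229 = 0.01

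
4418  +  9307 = 13725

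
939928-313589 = 626339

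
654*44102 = 28842708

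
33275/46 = 33275/46 = 723.37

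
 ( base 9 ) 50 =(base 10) 45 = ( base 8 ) 55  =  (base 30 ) 1F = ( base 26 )1J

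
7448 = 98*76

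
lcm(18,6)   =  18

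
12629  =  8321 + 4308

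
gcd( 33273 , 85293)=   9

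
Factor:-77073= -3^1*23^1*1117^1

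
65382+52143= 117525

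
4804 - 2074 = 2730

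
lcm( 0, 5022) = 0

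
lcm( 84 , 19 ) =1596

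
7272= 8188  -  916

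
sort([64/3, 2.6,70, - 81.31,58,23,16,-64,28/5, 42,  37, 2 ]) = [ - 81.31,-64 , 2, 2.6, 28/5, 16,64/3,23, 37,42, 58, 70 ]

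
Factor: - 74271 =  -3^1 * 19^1*1303^1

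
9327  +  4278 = 13605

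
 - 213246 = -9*23694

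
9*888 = 7992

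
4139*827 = 3422953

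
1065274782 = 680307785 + 384966997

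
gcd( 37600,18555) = 5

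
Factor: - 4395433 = -7^1*627919^1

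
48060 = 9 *5340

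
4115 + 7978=12093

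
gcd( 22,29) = 1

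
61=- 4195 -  - 4256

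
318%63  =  3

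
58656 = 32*1833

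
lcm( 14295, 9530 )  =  28590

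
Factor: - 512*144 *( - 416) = 2^18*3^2*13^1=30670848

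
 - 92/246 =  - 1  +  77/123 = - 0.37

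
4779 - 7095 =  - 2316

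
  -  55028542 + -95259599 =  - 150288141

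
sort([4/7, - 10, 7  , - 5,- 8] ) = [-10,- 8, - 5 , 4/7,7] 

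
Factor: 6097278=2^1*3^1*11^1*92383^1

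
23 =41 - 18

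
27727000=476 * 58250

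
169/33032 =169/33032  =  0.01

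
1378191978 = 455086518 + 923105460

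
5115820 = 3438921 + 1676899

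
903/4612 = 903/4612 = 0.20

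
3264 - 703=2561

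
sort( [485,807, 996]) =[ 485,807, 996]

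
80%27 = 26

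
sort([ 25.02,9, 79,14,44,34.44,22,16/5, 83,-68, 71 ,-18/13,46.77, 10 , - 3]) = [ - 68, -3 ,-18/13,16/5,9 , 10 , 14,22 , 25.02, 34.44,  44, 46.77, 71,79, 83 ]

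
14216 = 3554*4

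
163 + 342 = 505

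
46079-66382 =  -20303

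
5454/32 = 170+7/16 = 170.44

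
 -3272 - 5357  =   -8629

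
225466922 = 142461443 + 83005479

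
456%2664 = 456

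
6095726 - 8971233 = -2875507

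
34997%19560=15437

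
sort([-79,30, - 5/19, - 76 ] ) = [-79,-76, - 5/19,30] 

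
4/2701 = 4/2701 =0.00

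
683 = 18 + 665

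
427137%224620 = 202517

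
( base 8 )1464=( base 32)PK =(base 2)1100110100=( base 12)584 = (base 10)820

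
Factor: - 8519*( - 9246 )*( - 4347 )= - 2^1*3^4*7^2* 23^2*67^1*1217^1 = -  342398731878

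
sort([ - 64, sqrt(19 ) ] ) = [ - 64, sqrt( 19) ]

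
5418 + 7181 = 12599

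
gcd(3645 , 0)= 3645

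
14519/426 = 14519/426 = 34.08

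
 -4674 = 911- 5585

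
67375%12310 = 5825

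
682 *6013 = 4100866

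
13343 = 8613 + 4730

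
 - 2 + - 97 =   -  99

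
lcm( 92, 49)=4508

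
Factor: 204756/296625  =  604/875 = 2^2 *5^(-3)*7^(-1)*151^1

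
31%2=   1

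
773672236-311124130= 462548106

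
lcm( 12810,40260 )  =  281820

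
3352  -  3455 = - 103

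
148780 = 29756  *5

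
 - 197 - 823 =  - 1020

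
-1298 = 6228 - 7526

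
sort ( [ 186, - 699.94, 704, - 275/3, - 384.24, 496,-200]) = [ - 699.94, - 384.24,  -  200, - 275/3 , 186 , 496, 704]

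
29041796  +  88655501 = 117697297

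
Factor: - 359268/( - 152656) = 273/116 = 2^( - 2)*3^1 * 7^1*13^1 *29^ (-1 )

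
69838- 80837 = - 10999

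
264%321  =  264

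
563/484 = 1 + 79/484 = 1.16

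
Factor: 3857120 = 2^5*5^1* 24107^1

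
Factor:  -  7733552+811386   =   - 2^1*3461083^1 = - 6922166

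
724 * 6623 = 4795052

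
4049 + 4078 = 8127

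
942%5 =2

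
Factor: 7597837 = 13^1 * 181^1*3229^1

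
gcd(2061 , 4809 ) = 687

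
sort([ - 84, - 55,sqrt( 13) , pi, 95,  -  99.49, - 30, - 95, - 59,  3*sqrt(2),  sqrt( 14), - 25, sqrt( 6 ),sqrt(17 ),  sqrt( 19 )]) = [  -  99.49, - 95 , - 84,  -  59,  -  55,-30 , - 25, sqrt( 6),pi,sqrt( 13 ),sqrt(14 ),sqrt( 17 ),3*sqrt( 2 ), sqrt(19),95]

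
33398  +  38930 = 72328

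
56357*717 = 40407969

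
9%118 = 9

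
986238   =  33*29886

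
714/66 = 10 + 9/11 = 10.82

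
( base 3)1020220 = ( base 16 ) 393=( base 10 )915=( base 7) 2445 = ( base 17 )32e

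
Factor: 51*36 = 1836 = 2^2*3^3* 17^1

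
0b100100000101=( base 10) 2309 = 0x905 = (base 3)10011112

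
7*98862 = 692034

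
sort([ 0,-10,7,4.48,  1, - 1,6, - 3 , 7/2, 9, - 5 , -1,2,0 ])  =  [  -  10, - 5, - 3,- 1, - 1,0,0, 1,2, 7/2, 4.48,6,7,9] 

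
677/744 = 677/744 = 0.91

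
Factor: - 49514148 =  - 2^2*3^2*73^1*83^1*227^1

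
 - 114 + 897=783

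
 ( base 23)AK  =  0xfa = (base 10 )250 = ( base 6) 1054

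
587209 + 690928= 1278137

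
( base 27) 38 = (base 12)75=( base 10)89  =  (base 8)131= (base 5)324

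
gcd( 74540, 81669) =1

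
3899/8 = 3899/8 = 487.38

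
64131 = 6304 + 57827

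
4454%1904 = 646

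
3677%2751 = 926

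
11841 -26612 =-14771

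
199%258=199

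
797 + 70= 867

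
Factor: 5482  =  2^1*2741^1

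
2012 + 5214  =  7226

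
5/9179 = 5/9179 = 0.00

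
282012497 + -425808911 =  - 143796414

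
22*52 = 1144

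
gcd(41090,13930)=70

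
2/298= 1/149 = 0.01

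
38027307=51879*733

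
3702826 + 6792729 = 10495555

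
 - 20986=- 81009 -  - 60023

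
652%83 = 71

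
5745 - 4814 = 931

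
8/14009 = 8/14009 = 0.00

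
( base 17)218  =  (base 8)1133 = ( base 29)kn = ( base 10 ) 603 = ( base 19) 1ce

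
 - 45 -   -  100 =55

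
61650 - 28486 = 33164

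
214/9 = 23  +  7/9  =  23.78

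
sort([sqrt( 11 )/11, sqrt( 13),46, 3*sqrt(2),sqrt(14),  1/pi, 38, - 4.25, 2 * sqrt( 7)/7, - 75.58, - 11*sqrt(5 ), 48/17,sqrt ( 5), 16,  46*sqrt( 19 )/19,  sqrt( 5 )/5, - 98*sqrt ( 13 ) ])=[ - 98*sqrt( 13), - 75.58, - 11*sqrt(5 ), - 4.25, sqrt( 11)/11,1/pi,sqrt( 5)/5, 2*sqrt(7 ) /7, sqrt( 5 ), 48/17,sqrt( 13 ),sqrt( 14 ), 3*sqrt( 2), 46*sqrt(19 )/19,16, 38, 46] 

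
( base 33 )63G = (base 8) 14771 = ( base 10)6649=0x19f9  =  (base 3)100010021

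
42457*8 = 339656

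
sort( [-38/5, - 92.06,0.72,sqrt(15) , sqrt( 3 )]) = [-92.06,-38/5,  0.72,sqrt(3),sqrt( 15 )]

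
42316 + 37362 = 79678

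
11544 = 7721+3823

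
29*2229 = 64641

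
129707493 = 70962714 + 58744779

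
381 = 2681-2300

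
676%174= 154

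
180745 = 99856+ 80889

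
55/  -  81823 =-55/81823 = - 0.00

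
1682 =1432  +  250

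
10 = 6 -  - 4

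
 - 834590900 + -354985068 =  - 1189575968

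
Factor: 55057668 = 2^2*3^1*19^1*113^1*2137^1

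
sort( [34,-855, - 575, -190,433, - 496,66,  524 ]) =[ - 855, - 575, - 496, - 190,  34, 66, 433,524]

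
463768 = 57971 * 8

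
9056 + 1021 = 10077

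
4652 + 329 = 4981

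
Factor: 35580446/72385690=5^( - 1) * 11^1*13^( - 1)*37^(-1 )*61^1*101^( - 1 )*149^( - 1) * 26513^1 = 17790223/36192845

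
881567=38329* 23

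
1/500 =1/500 =0.00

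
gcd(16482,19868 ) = 2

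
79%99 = 79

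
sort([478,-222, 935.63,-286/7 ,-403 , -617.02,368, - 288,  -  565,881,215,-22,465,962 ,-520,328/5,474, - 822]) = [-822, - 617.02, - 565, - 520, - 403,-288,-222,  -  286/7,-22 , 328/5 , 215,368, 465, 474,478 , 881,935.63,962]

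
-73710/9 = -8190 = - 8190.00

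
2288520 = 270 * 8476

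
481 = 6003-5522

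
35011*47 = 1645517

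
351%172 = 7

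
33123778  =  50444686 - 17320908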